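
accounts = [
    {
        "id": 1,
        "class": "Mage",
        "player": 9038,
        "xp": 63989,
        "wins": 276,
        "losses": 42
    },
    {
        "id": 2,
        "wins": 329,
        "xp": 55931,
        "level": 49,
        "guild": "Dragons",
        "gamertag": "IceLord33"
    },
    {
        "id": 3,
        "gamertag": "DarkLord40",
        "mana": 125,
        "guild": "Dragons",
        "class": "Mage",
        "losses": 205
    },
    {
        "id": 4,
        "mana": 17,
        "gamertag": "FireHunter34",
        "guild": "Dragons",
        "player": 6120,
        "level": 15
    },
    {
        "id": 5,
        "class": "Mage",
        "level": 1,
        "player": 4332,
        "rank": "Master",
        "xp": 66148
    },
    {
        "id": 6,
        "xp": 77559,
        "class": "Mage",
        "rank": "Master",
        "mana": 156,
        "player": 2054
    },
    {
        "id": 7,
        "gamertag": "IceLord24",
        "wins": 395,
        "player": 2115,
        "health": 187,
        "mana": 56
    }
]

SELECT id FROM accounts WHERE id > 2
[3, 4, 5, 6, 7]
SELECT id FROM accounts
[1, 2, 3, 4, 5, 6, 7]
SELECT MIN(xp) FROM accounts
55931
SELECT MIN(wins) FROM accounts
276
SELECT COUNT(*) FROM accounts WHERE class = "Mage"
4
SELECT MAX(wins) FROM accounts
395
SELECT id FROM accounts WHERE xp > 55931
[1, 5, 6]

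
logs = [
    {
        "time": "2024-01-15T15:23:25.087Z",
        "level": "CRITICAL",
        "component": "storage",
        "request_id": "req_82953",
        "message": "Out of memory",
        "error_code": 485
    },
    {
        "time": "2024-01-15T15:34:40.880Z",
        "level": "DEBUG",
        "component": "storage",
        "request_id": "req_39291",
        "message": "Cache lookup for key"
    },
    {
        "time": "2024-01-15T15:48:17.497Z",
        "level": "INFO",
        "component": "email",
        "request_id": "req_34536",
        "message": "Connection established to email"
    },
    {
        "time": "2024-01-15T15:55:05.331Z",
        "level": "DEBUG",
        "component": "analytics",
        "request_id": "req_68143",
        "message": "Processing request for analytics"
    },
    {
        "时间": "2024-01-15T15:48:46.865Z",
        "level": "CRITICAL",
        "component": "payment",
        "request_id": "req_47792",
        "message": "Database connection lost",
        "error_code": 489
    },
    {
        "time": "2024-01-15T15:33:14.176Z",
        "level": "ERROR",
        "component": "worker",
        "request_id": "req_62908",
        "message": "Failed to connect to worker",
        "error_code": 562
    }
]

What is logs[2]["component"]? "email"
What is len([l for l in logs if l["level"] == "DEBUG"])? 2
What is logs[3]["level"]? "DEBUG"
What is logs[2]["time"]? "2024-01-15T15:48:17.497Z"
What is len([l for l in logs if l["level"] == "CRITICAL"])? 2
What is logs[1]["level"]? "DEBUG"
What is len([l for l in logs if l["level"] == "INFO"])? 1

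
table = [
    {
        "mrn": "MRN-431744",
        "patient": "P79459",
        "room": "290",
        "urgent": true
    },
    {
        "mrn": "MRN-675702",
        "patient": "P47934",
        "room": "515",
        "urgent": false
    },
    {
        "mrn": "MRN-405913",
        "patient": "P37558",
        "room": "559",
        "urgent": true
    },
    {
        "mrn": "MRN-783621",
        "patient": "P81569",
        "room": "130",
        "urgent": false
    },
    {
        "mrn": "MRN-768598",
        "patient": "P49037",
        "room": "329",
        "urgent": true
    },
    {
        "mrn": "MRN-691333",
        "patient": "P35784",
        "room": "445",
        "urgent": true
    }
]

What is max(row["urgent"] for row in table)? True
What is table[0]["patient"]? "P79459"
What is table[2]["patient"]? "P37558"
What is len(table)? 6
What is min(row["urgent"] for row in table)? False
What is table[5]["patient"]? "P35784"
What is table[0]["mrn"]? "MRN-431744"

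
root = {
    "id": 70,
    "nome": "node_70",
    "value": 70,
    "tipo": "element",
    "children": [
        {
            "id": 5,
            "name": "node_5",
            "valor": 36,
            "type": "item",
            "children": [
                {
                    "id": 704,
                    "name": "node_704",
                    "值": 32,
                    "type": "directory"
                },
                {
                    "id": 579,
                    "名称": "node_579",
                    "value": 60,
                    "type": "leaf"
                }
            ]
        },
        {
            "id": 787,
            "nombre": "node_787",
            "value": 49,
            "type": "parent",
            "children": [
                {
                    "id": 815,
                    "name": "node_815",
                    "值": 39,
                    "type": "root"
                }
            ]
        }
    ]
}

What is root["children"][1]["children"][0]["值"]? 39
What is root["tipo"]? "element"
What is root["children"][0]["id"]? 5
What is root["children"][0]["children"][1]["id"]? 579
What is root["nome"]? "node_70"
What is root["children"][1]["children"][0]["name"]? "node_815"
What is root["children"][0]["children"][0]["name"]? "node_704"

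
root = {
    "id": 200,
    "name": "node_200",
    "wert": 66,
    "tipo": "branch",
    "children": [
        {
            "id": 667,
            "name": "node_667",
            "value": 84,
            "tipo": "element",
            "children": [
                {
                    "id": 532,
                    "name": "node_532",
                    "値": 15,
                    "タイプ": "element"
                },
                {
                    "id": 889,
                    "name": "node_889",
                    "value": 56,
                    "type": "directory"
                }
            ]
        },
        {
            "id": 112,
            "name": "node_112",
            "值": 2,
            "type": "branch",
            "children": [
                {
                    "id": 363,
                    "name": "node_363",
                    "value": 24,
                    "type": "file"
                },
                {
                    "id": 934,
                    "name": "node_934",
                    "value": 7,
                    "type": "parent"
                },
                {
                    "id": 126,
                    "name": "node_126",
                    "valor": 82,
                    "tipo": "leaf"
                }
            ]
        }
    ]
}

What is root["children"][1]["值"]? 2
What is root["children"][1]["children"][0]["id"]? 363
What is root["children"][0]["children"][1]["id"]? 889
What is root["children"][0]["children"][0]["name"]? "node_532"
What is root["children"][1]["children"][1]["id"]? 934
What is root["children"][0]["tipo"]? "element"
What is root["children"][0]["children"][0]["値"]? 15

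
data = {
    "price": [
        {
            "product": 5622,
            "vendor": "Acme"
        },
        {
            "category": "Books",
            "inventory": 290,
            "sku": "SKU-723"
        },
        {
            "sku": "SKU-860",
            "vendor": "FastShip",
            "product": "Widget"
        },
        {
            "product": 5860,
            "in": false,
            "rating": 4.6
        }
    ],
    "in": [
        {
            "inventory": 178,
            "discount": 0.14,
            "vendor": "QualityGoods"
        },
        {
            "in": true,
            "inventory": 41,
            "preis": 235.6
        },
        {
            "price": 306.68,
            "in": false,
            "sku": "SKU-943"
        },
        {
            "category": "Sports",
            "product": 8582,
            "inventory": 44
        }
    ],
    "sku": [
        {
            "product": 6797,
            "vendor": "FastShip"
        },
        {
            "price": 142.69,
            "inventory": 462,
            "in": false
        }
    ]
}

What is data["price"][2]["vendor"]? "FastShip"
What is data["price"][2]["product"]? "Widget"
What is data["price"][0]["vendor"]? "Acme"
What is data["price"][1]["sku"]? "SKU-723"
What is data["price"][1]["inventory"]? 290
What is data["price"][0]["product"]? 5622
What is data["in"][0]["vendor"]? "QualityGoods"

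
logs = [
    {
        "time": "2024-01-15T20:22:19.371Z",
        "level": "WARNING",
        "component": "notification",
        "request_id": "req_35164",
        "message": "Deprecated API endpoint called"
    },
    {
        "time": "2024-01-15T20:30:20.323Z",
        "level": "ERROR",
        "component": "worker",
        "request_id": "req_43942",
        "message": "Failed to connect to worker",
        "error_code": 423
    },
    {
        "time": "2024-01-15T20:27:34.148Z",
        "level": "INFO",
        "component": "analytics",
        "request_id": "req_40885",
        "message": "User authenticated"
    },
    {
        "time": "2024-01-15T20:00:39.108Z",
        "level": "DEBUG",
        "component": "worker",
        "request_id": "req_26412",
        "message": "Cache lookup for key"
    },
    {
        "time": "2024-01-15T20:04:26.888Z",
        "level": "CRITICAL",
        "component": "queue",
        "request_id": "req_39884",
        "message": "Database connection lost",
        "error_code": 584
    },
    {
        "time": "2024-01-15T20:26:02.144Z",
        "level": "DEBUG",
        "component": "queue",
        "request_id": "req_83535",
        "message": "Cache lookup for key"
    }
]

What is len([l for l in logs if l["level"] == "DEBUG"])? 2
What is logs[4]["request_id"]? "req_39884"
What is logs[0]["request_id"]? "req_35164"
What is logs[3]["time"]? "2024-01-15T20:00:39.108Z"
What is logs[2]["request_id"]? "req_40885"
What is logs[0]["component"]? "notification"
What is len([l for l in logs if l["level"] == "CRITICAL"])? 1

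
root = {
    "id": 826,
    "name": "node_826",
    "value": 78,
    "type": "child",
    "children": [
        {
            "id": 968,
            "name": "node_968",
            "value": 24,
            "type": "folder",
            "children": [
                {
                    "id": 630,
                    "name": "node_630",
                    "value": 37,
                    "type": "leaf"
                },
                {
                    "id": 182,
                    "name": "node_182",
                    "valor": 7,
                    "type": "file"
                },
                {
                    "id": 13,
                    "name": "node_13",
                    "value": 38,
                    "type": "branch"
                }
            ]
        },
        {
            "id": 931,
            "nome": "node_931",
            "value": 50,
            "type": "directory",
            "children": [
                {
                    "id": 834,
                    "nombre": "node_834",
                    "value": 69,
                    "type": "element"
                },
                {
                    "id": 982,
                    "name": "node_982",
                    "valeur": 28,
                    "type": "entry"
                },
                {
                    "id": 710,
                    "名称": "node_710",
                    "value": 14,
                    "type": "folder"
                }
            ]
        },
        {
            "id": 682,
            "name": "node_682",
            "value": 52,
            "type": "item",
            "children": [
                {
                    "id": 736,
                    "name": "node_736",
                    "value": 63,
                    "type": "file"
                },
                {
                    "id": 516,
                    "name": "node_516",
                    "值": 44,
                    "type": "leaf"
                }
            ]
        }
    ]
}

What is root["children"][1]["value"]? 50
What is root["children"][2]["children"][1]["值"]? 44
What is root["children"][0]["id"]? 968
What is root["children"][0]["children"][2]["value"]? 38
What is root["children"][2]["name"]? "node_682"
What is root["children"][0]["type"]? "folder"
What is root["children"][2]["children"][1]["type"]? "leaf"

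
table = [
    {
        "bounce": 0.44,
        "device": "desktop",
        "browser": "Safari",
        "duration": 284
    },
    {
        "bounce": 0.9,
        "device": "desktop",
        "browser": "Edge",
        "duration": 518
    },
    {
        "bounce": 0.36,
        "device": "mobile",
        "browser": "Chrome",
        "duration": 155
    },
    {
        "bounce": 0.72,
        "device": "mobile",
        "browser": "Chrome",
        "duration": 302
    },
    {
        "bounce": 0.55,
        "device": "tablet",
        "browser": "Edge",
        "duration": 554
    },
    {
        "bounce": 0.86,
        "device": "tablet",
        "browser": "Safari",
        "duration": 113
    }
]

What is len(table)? 6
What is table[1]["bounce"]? 0.9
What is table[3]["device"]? "mobile"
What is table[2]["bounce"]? 0.36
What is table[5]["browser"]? "Safari"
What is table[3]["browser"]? "Chrome"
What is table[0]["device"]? "desktop"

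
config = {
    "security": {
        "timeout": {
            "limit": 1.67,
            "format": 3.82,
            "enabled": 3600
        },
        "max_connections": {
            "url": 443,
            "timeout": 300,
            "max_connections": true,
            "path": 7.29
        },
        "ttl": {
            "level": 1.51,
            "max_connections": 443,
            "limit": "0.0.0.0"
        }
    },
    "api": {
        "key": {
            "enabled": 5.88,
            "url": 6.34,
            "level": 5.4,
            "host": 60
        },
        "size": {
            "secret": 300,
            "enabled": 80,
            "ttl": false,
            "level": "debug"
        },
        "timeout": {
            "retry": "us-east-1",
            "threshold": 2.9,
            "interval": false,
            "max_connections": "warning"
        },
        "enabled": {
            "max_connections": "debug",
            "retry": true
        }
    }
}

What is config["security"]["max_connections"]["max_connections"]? True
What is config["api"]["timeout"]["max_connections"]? "warning"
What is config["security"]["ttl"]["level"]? 1.51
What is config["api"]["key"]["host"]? 60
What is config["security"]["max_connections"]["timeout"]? 300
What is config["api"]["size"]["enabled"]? 80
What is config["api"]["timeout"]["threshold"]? 2.9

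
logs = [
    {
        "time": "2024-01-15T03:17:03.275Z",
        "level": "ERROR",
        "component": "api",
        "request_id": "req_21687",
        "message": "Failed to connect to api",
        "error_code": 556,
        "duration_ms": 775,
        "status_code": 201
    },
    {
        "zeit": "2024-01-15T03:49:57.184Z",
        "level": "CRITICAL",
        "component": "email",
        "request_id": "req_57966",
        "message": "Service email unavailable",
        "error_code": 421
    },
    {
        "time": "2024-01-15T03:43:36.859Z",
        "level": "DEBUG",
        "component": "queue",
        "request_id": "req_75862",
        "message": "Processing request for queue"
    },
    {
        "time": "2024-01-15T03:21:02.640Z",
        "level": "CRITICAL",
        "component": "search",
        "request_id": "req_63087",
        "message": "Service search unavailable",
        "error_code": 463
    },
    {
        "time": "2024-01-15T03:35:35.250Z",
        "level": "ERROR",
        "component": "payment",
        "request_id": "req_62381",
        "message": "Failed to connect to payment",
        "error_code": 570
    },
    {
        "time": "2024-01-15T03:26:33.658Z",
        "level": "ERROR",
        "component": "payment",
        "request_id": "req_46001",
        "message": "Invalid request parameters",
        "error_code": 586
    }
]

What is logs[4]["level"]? "ERROR"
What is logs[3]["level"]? "CRITICAL"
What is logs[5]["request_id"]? "req_46001"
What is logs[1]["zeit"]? "2024-01-15T03:49:57.184Z"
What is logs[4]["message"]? "Failed to connect to payment"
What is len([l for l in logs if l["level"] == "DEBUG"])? 1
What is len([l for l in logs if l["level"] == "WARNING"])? 0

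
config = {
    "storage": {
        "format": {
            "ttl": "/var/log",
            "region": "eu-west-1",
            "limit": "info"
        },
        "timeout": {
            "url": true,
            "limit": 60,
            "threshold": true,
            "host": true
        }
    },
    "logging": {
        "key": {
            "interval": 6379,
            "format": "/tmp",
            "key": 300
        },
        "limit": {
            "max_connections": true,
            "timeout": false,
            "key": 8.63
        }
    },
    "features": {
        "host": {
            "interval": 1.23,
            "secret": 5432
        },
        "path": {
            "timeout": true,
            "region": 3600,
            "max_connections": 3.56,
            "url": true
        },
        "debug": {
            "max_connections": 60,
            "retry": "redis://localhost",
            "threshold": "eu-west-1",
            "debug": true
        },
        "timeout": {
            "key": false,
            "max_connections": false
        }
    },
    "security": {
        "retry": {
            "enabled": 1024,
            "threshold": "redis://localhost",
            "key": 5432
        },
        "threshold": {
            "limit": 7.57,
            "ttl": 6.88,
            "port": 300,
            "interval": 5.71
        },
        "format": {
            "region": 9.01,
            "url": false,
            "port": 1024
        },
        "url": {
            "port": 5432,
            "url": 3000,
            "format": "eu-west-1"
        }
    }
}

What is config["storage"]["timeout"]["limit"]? 60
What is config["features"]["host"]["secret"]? 5432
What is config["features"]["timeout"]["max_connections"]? False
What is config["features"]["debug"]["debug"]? True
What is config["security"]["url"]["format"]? "eu-west-1"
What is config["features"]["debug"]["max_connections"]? 60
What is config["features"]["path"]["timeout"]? True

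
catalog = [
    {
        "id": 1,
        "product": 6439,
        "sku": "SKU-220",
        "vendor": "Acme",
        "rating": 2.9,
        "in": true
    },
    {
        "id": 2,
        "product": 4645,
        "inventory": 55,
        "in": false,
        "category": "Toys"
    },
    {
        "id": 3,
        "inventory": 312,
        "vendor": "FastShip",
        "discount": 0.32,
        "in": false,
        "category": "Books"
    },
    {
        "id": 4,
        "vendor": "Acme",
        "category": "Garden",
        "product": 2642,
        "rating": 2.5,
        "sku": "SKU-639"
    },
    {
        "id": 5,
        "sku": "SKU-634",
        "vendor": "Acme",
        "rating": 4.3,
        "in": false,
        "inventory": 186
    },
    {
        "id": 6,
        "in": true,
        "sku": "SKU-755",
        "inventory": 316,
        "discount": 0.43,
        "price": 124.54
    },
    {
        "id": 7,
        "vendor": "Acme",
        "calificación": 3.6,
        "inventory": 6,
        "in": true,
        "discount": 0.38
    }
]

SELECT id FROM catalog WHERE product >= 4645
[1, 2]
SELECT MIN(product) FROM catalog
2642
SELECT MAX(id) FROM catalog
7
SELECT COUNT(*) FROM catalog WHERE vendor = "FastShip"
1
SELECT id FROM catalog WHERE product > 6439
[]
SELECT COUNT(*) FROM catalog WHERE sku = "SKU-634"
1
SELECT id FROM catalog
[1, 2, 3, 4, 5, 6, 7]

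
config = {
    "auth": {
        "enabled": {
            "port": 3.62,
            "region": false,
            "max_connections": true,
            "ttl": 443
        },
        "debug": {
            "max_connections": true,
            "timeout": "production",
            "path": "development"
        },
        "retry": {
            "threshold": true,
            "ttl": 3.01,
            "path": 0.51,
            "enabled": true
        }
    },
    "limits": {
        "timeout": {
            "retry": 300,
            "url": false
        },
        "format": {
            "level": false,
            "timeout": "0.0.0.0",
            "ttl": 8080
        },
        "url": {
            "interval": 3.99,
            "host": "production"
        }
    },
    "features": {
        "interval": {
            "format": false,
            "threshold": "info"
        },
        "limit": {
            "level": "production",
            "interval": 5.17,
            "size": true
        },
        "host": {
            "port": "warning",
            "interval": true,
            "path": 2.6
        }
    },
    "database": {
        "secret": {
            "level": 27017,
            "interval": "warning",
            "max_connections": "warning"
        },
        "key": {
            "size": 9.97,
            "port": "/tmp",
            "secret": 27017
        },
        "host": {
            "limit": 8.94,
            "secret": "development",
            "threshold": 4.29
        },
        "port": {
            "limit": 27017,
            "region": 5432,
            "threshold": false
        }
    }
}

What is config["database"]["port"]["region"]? 5432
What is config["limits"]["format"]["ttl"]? 8080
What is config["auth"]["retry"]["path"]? 0.51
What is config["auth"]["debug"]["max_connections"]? True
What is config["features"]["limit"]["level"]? "production"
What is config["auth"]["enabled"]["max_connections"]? True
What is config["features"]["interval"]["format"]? False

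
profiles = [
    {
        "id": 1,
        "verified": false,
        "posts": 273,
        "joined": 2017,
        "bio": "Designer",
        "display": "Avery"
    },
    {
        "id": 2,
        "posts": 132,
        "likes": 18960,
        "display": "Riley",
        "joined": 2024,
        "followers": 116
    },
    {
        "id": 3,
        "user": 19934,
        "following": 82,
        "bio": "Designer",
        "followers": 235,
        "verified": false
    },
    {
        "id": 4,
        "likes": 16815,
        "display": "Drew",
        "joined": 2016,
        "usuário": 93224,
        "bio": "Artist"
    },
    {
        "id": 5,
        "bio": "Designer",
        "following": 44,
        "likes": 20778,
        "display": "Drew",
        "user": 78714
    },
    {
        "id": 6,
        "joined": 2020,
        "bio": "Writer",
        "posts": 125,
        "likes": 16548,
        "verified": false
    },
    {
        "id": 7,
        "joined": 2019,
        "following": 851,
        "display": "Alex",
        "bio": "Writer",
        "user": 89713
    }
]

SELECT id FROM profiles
[1, 2, 3, 4, 5, 6, 7]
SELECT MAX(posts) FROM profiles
273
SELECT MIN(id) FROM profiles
1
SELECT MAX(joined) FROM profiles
2024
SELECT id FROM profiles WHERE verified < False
[]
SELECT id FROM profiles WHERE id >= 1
[1, 2, 3, 4, 5, 6, 7]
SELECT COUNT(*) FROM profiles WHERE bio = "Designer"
3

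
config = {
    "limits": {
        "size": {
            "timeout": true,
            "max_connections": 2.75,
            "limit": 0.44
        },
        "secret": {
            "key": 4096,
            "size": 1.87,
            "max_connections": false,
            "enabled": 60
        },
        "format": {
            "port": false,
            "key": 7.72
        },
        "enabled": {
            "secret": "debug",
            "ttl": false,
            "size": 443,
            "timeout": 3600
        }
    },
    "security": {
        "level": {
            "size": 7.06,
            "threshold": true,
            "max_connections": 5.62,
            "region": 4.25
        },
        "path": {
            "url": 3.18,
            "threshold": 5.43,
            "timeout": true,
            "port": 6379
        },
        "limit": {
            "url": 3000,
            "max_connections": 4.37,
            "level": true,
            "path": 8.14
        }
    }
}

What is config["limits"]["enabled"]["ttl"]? False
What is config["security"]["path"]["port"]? 6379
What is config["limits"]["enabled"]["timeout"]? 3600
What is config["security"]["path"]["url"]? 3.18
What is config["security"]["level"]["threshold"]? True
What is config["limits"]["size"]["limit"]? 0.44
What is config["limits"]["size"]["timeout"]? True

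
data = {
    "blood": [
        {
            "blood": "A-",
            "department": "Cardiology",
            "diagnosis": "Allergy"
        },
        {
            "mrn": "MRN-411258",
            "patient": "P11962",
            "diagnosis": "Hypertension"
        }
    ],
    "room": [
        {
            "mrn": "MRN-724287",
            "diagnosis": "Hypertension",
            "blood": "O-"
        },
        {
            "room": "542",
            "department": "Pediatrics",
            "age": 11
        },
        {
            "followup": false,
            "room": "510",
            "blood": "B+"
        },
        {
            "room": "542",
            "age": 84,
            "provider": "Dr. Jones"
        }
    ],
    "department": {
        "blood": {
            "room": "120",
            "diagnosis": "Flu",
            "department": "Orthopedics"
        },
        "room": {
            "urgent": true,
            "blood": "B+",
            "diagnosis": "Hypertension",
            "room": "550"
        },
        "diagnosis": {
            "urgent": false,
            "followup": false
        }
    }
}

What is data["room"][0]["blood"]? "O-"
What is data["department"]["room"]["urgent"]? True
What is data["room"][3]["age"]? 84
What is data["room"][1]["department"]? "Pediatrics"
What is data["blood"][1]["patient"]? "P11962"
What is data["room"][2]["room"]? "510"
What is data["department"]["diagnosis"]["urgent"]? False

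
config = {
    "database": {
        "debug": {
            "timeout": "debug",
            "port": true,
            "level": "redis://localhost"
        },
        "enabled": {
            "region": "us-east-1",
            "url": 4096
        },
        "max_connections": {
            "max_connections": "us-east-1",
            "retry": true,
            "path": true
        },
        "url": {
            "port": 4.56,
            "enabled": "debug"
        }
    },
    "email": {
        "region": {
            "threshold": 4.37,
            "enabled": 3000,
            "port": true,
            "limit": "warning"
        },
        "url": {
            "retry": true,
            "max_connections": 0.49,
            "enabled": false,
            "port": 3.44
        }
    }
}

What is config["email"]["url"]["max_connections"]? 0.49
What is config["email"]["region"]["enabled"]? 3000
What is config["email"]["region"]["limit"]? "warning"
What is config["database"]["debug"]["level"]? "redis://localhost"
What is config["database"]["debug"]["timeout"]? "debug"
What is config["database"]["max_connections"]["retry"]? True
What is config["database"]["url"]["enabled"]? "debug"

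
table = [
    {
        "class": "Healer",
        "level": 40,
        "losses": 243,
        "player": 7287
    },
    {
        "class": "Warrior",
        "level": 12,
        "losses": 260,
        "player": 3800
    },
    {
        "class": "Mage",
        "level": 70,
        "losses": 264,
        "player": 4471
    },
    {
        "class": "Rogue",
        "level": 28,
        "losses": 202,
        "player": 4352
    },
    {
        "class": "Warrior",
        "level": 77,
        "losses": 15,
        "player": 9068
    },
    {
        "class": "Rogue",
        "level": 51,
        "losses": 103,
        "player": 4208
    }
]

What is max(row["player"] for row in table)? 9068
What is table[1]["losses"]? 260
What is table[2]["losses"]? 264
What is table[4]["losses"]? 15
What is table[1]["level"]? 12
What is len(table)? 6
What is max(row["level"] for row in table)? 77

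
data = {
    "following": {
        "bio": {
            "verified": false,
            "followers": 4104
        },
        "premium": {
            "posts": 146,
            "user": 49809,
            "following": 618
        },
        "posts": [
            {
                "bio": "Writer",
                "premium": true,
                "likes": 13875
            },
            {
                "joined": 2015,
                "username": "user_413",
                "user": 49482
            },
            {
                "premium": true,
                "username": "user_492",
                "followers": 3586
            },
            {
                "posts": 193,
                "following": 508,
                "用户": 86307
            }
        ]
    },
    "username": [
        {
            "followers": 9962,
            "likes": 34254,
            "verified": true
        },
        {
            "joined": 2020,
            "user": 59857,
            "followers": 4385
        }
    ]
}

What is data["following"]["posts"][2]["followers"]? 3586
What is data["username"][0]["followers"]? 9962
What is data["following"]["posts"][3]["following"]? 508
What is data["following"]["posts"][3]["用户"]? 86307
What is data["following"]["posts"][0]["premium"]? True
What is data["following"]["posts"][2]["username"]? "user_492"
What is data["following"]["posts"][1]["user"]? 49482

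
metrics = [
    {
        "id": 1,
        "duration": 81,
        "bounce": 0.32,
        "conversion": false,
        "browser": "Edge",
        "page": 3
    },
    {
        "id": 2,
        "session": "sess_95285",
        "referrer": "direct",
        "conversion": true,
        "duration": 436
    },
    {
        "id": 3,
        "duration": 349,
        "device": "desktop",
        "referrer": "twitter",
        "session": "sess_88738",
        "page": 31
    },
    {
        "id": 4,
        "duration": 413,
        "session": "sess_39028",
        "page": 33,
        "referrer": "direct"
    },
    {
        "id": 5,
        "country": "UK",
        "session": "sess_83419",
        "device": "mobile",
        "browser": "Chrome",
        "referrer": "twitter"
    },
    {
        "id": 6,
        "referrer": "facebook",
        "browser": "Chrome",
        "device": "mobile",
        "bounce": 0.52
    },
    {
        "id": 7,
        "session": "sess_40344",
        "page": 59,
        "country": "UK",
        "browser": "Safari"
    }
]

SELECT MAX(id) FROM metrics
7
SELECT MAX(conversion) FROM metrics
True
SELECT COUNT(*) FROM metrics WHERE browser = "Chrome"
2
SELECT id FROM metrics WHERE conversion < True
[1]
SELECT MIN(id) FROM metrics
1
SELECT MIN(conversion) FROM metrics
False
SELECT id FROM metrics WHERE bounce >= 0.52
[6]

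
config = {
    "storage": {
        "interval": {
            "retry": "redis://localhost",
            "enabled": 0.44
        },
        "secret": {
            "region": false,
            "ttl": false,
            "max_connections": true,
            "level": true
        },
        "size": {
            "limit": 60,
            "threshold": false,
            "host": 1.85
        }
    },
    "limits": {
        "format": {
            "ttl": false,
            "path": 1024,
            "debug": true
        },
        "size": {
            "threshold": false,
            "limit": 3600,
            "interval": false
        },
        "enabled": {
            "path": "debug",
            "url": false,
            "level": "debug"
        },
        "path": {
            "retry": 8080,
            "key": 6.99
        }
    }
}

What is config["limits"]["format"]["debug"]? True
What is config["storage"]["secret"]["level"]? True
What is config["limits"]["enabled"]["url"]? False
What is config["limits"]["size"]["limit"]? 3600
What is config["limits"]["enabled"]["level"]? "debug"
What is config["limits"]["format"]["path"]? 1024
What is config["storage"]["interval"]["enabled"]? 0.44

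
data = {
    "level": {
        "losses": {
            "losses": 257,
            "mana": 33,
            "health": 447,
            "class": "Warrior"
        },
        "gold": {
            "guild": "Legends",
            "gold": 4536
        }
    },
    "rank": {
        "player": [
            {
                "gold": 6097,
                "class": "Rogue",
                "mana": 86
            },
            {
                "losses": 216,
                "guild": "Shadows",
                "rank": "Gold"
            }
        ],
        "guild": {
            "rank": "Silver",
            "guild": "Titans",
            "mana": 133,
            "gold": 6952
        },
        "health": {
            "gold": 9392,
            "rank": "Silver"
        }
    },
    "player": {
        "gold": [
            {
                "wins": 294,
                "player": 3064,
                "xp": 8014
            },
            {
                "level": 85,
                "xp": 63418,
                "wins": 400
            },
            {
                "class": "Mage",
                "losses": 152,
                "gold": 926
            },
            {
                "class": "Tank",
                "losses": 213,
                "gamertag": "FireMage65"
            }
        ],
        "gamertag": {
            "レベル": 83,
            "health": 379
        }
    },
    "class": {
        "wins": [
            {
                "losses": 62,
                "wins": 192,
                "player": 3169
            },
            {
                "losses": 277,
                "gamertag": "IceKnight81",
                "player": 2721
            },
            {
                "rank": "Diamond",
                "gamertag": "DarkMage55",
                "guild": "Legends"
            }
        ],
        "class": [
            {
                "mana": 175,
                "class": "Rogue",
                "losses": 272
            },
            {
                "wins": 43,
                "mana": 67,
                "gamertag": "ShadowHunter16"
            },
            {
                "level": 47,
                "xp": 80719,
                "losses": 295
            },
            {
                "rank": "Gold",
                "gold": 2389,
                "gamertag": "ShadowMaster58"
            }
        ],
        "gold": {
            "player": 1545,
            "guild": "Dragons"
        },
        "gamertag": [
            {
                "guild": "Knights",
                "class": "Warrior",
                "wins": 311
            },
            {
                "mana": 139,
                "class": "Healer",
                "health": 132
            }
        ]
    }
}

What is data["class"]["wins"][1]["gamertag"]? "IceKnight81"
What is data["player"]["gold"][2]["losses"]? 152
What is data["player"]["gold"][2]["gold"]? 926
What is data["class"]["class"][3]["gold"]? 2389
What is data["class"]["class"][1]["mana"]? 67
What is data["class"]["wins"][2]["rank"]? "Diamond"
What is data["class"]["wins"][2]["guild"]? "Legends"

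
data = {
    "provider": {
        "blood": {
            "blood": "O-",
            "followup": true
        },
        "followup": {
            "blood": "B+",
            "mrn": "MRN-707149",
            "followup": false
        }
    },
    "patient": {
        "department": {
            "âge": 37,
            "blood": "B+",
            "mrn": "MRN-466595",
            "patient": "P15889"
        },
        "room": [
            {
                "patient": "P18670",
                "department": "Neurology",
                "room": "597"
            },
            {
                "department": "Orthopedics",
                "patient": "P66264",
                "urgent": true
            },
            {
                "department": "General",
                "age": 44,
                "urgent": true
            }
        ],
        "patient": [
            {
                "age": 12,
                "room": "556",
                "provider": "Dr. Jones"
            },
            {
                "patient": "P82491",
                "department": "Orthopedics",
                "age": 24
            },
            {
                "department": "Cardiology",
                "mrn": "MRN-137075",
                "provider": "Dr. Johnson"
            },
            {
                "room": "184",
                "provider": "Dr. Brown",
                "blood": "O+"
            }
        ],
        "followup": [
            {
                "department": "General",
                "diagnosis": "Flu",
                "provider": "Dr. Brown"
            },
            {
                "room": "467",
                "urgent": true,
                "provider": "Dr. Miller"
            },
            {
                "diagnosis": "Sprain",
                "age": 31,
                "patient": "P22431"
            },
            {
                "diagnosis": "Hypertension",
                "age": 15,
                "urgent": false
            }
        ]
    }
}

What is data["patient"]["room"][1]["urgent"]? True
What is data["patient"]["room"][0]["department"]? "Neurology"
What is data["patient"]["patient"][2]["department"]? "Cardiology"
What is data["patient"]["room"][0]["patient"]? "P18670"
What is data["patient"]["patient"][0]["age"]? 12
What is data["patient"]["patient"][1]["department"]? "Orthopedics"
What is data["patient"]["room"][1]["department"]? "Orthopedics"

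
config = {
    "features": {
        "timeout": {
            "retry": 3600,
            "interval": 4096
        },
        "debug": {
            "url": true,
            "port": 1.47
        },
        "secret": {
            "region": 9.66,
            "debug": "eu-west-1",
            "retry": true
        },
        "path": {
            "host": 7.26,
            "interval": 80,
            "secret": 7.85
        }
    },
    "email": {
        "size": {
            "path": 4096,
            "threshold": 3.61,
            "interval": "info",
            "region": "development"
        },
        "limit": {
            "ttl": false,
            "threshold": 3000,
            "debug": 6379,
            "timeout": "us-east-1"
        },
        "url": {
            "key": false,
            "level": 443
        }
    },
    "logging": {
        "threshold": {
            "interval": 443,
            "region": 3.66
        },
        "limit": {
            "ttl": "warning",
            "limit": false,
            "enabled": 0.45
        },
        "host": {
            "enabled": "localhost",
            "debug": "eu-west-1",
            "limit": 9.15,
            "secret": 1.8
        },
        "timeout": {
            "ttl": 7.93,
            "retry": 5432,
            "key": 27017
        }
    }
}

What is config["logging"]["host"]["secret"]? 1.8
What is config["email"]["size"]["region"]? "development"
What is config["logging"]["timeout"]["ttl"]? 7.93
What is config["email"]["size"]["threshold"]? 3.61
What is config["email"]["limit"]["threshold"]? 3000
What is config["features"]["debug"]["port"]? 1.47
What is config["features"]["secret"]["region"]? 9.66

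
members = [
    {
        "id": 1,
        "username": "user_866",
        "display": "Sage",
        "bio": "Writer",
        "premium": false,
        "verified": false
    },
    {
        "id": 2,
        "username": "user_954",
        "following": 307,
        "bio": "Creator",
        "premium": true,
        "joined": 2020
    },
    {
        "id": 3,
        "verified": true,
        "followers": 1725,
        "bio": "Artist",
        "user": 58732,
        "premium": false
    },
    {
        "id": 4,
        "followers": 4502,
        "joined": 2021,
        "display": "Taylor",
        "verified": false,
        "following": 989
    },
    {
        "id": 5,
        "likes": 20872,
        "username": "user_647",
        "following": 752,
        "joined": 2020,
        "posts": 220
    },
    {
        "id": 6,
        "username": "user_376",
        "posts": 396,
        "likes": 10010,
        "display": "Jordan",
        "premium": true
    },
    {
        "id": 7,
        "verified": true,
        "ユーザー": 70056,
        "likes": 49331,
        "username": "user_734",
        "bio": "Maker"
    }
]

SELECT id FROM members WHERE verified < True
[1, 4]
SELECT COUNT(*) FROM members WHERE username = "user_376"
1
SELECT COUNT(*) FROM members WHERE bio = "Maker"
1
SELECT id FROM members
[1, 2, 3, 4, 5, 6, 7]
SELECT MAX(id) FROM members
7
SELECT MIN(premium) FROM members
False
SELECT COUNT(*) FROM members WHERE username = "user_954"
1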